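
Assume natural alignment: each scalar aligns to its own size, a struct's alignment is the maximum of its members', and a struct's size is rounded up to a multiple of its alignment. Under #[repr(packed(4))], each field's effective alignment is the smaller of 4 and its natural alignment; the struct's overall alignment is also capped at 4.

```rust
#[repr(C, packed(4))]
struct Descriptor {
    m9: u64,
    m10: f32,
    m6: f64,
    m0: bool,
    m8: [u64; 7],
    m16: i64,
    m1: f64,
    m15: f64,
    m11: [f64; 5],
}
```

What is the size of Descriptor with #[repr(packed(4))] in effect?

m9 at 0 (size 8, align 4) → ends 8
m10 at 8 (size 4, align 4) → ends 12
m6 at 12 (size 8, align 4) → ends 20
m0 at 20 (size 1, align 1) → ends 21
pad 3 to align 4 for m8
m8 at 24 (size 56, align 4) → ends 80
m16 at 80 (size 8, align 4) → ends 88
m1 at 88 (size 8, align 4) → ends 96
m15 at 96 (size 8, align 4) → ends 104
m11 at 104 (size 40, align 4) → ends 144
total 144 bytes, alignment 4

144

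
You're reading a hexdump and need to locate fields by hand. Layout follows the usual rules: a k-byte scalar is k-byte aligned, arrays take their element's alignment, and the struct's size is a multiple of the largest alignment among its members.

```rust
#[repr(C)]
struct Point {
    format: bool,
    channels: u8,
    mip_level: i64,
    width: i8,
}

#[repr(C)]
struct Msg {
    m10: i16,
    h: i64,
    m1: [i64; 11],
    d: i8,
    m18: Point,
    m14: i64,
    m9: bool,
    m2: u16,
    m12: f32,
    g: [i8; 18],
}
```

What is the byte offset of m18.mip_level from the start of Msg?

120

Point: 0..1  format  (1B, 1-aligned); 1..2  channels  (1B, 1-aligned); 2..8  -- padding (6B); 8..16  mip_level  (8B, 8-aligned); 16..17  width  (1B, 1-aligned); 17..24  -- tail padding (7B); sizeof = 24, alignof = 8
0..2  m10  (2B, 2-aligned)
2..8  -- padding (6B)
8..16  h  (8B, 8-aligned)
16..104  m1  (88B, 8-aligned)
104..105  d  (1B, 1-aligned)
105..112  -- padding (7B)
112..136  m18  (24B, 8-aligned)
within Point: mip_level at 8
112 + 8 = 120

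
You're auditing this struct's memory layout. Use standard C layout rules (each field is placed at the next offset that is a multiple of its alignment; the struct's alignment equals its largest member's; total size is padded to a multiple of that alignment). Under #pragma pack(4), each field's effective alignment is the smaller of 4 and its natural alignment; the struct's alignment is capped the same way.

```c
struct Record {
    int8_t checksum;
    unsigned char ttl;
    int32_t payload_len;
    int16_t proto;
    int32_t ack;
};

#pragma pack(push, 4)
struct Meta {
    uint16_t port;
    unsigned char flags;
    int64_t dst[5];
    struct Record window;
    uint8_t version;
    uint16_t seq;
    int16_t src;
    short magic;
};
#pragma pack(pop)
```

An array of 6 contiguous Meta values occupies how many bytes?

Record: checksum at 0 (size 1, align 1) → ends 1; ttl at 1 (size 1, align 1) → ends 2; pad 2 to align 4 for payload_len; payload_len at 4 (size 4, align 4) → ends 8; proto at 8 (size 2, align 2) → ends 10; pad 2 to align 4 for ack; ack at 12 (size 4, align 4) → ends 16; total 16 bytes, alignment 4
port at 0 (size 2, align 2) → ends 2
flags at 2 (size 1, align 1) → ends 3
pad 1 to align 4 for dst
dst at 4 (size 40, align 4) → ends 44
window at 44 (size 16, align 4) → ends 60
version at 60 (size 1, align 1) → ends 61
pad 1 to align 2 for seq
seq at 62 (size 2, align 2) → ends 64
src at 64 (size 2, align 2) → ends 66
magic at 66 (size 2, align 2) → ends 68
total 68 bytes, alignment 4
array of 6: 6 × 68 = 408

408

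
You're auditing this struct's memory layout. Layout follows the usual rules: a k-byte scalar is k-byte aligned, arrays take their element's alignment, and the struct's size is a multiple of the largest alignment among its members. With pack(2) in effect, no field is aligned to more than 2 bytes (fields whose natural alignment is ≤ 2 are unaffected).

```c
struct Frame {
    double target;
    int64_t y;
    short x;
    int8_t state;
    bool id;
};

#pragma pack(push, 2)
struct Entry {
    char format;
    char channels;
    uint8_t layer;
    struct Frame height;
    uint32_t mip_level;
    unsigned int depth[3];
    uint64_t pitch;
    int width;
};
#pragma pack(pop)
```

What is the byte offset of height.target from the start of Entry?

Frame: 0..8  target  (8B, 8-aligned); 8..16  y  (8B, 8-aligned); 16..18  x  (2B, 2-aligned); 18..19  state  (1B, 1-aligned); 19..20  id  (1B, 1-aligned); 20..24  -- tail padding (4B); sizeof = 24, alignof = 8
0..1  format  (1B, 1-aligned)
1..2  channels  (1B, 1-aligned)
2..3  layer  (1B, 1-aligned)
3..4  -- padding (1B)
4..28  height  (24B, 2-aligned)
within Frame: target at 0
4 + 0 = 4

4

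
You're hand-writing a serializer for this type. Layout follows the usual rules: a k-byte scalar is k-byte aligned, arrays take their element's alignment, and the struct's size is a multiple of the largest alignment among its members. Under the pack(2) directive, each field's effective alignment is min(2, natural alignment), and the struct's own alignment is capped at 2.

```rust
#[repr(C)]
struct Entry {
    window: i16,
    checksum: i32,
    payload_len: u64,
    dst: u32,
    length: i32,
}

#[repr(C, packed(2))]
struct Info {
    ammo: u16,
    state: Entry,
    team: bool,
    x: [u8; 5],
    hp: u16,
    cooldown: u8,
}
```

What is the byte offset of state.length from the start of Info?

Entry: window at 0 (size 2, align 2) → ends 2; pad 2 to align 4 for checksum; checksum at 4 (size 4, align 4) → ends 8; payload_len at 8 (size 8, align 8) → ends 16; dst at 16 (size 4, align 4) → ends 20; length at 20 (size 4, align 4) → ends 24; total 24 bytes, alignment 8
ammo at 0 (size 2, align 2) → ends 2
state at 2 (size 24, align 2) → ends 26
within Entry: length at 20
2 + 20 = 22

22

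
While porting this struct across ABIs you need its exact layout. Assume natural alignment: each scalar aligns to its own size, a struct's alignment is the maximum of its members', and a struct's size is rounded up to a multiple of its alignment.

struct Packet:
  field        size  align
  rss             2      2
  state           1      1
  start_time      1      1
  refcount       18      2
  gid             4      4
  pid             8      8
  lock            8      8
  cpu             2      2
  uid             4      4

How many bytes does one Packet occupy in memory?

56

0..2  rss  (2B, 2-aligned)
2..3  state  (1B, 1-aligned)
3..4  start_time  (1B, 1-aligned)
4..22  refcount  (18B, 2-aligned)
22..24  -- padding (2B)
24..28  gid  (4B, 4-aligned)
28..32  -- padding (4B)
32..40  pid  (8B, 8-aligned)
40..48  lock  (8B, 8-aligned)
48..50  cpu  (2B, 2-aligned)
50..52  -- padding (2B)
52..56  uid  (4B, 4-aligned)
sizeof = 56, alignof = 8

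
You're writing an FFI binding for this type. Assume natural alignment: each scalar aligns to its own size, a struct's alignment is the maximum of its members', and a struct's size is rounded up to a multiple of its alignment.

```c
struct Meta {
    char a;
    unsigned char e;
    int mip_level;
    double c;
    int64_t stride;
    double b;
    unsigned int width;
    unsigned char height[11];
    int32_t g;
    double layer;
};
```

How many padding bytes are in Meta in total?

7

@0: a [1B, align 1] → 1
@1: e [1B, align 1] → 2
+2 pad (align 4)
@4: mip_level [4B, align 4] → 8
@8: c [8B, align 8] → 16
@16: stride [8B, align 8] → 24
@24: b [8B, align 8] → 32
@32: width [4B, align 4] → 36
@36: height [11B, align 1] → 47
+1 pad (align 4)
@48: g [4B, align 4] → 52
+4 pad (align 8)
@56: layer [8B, align 8] → 64
size 64, align 8
data bytes 57, size 64 → padding 7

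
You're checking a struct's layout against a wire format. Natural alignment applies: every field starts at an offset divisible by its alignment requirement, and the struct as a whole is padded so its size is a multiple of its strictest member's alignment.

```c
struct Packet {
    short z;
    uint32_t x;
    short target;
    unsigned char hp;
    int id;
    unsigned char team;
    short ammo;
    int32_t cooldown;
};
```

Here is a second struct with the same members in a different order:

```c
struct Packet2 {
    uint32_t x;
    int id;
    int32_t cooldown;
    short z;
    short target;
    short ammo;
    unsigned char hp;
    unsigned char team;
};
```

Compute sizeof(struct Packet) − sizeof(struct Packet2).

z at 0 (size 2, align 2) → ends 2
pad 2 to align 4 for x
x at 4 (size 4, align 4) → ends 8
target at 8 (size 2, align 2) → ends 10
hp at 10 (size 1, align 1) → ends 11
pad 1 to align 4 for id
id at 12 (size 4, align 4) → ends 16
team at 16 (size 1, align 1) → ends 17
pad 1 to align 2 for ammo
ammo at 18 (size 2, align 2) → ends 20
cooldown at 20 (size 4, align 4) → ends 24
total 24 bytes, alignment 4
— Packet2 —
x at 0 (size 4, align 4) → ends 4
id at 4 (size 4, align 4) → ends 8
cooldown at 8 (size 4, align 4) → ends 12
z at 12 (size 2, align 2) → ends 14
target at 14 (size 2, align 2) → ends 16
ammo at 16 (size 2, align 2) → ends 18
hp at 18 (size 1, align 1) → ends 19
team at 19 (size 1, align 1) → ends 20
total 20 bytes, alignment 4
24 − 20 = 4

4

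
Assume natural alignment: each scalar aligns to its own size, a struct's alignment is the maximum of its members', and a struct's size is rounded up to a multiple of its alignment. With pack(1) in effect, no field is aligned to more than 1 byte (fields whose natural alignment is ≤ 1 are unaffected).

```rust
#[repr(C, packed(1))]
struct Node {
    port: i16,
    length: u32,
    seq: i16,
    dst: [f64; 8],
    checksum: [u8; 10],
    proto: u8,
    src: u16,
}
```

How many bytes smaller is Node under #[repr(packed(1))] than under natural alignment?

natural layout:
  port at 0 (size 2, align 2) → ends 2
  pad 2 to align 4 for length
  length at 4 (size 4, align 4) → ends 8
  seq at 8 (size 2, align 2) → ends 10
  pad 6 to align 8 for dst
  dst at 16 (size 64, align 8) → ends 80
  checksum at 80 (size 10, align 1) → ends 90
  proto at 90 (size 1, align 1) → ends 91
  pad 1 to align 2 for src
  src at 92 (size 2, align 2) → ends 94
  tail pad 2 to reach multiple of 8
  total 96 bytes, alignment 8
packed(1) layout:
  port at 0 (size 2, align 1) → ends 2
  length at 2 (size 4, align 1) → ends 6
  seq at 6 (size 2, align 1) → ends 8
  dst at 8 (size 64, align 1) → ends 72
  checksum at 72 (size 10, align 1) → ends 82
  proto at 82 (size 1, align 1) → ends 83
  src at 83 (size 2, align 1) → ends 85
  total 85 bytes, alignment 1
96 − 85 = 11

11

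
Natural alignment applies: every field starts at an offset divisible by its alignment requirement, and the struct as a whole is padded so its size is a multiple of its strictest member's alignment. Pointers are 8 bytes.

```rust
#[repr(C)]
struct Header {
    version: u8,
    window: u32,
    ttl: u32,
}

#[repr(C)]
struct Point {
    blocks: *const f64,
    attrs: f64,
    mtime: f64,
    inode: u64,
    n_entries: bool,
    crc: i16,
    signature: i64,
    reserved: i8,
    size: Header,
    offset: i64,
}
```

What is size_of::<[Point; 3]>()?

Header: 0..1  version  (1B, 1-aligned); 1..4  -- padding (3B); 4..8  window  (4B, 4-aligned); 8..12  ttl  (4B, 4-aligned); sizeof = 12, alignof = 4
0..8  blocks  (8B, 8-aligned)
8..16  attrs  (8B, 8-aligned)
16..24  mtime  (8B, 8-aligned)
24..32  inode  (8B, 8-aligned)
32..33  n_entries  (1B, 1-aligned)
33..34  -- padding (1B)
34..36  crc  (2B, 2-aligned)
36..40  -- padding (4B)
40..48  signature  (8B, 8-aligned)
48..49  reserved  (1B, 1-aligned)
49..52  -- padding (3B)
52..64  size  (12B, 4-aligned)
64..72  offset  (8B, 8-aligned)
sizeof = 72, alignof = 8
array of 3: 3 × 72 = 216

216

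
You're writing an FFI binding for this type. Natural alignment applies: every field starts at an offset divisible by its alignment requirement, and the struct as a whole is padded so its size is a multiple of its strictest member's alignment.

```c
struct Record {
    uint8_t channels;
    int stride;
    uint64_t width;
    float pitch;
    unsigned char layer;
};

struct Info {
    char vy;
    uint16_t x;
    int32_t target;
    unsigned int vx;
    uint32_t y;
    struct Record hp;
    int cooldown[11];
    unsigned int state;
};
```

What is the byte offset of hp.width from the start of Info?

Record: @0: channels [1B, align 1] → 1; +3 pad (align 4); @4: stride [4B, align 4] → 8; @8: width [8B, align 8] → 16; @16: pitch [4B, align 4] → 20; @20: layer [1B, align 1] → 21; +3 tail pad (align 8); size 24, align 8
@0: vy [1B, align 1] → 1
+1 pad (align 2)
@2: x [2B, align 2] → 4
@4: target [4B, align 4] → 8
@8: vx [4B, align 4] → 12
@12: y [4B, align 4] → 16
@16: hp [24B, align 8] → 40
within Record: width at 8
16 + 8 = 24

24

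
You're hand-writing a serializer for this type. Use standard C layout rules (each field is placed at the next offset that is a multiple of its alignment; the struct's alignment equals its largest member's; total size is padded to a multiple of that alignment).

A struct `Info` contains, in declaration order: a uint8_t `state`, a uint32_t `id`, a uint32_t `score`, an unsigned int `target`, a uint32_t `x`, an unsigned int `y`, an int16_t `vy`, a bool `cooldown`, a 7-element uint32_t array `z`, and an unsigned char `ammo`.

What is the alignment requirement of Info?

member alignments: state=1, id=4, score=4, target=4, x=4, y=4, vy=2, cooldown=1, z=4, ammo=1
max = 4

4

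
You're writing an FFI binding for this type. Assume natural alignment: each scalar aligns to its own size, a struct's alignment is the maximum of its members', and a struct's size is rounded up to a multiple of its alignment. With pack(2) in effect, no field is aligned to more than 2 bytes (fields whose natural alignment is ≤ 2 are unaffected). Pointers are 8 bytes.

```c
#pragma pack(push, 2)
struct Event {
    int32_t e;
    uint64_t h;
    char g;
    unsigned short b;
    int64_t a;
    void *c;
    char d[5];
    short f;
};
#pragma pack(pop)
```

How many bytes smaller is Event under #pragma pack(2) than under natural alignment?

8

natural layout:
  e at 0 (size 4, align 4) → ends 4
  pad 4 to align 8 for h
  h at 8 (size 8, align 8) → ends 16
  g at 16 (size 1, align 1) → ends 17
  pad 1 to align 2 for b
  b at 18 (size 2, align 2) → ends 20
  pad 4 to align 8 for a
  a at 24 (size 8, align 8) → ends 32
  c at 32 (size 8, align 8) → ends 40
  d at 40 (size 5, align 1) → ends 45
  pad 1 to align 2 for f
  f at 46 (size 2, align 2) → ends 48
  total 48 bytes, alignment 8
packed(2) layout:
  e at 0 (size 4, align 2) → ends 4
  h at 4 (size 8, align 2) → ends 12
  g at 12 (size 1, align 1) → ends 13
  pad 1 to align 2 for b
  b at 14 (size 2, align 2) → ends 16
  a at 16 (size 8, align 2) → ends 24
  c at 24 (size 8, align 2) → ends 32
  d at 32 (size 5, align 1) → ends 37
  pad 1 to align 2 for f
  f at 38 (size 2, align 2) → ends 40
  total 40 bytes, alignment 2
48 − 40 = 8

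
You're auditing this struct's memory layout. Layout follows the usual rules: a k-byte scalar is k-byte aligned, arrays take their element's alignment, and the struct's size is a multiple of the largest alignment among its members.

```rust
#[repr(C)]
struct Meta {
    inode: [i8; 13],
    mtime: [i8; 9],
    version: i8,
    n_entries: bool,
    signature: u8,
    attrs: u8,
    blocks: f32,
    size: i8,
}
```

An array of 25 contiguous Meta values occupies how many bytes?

inode at 0 (size 13, align 1) → ends 13
mtime at 13 (size 9, align 1) → ends 22
version at 22 (size 1, align 1) → ends 23
n_entries at 23 (size 1, align 1) → ends 24
signature at 24 (size 1, align 1) → ends 25
attrs at 25 (size 1, align 1) → ends 26
pad 2 to align 4 for blocks
blocks at 28 (size 4, align 4) → ends 32
size at 32 (size 1, align 1) → ends 33
tail pad 3 to reach multiple of 4
total 36 bytes, alignment 4
array of 25: 25 × 36 = 900

900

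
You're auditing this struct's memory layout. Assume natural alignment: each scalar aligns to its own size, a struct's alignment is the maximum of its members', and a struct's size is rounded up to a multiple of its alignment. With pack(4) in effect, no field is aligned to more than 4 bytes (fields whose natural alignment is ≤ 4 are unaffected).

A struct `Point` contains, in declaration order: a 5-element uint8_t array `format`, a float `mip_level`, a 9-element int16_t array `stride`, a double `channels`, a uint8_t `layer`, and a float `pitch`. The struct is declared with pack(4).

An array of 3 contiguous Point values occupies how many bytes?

@0: format [5B, align 1] → 5
+3 pad (align 4)
@8: mip_level [4B, align 4] → 12
@12: stride [18B, align 2] → 30
+2 pad (align 4)
@32: channels [8B, align 4] → 40
@40: layer [1B, align 1] → 41
+3 pad (align 4)
@44: pitch [4B, align 4] → 48
size 48, align 4
array of 3: 3 × 48 = 144

144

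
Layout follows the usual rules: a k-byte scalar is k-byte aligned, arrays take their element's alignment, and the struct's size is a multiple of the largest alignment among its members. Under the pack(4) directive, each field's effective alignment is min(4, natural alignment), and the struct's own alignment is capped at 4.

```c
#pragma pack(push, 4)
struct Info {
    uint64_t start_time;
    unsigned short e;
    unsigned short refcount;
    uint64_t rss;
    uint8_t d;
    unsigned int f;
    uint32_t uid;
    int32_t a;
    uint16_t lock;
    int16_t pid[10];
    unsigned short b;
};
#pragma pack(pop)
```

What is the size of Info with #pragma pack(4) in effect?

0..8  start_time  (8B, 4-aligned)
8..10  e  (2B, 2-aligned)
10..12  refcount  (2B, 2-aligned)
12..20  rss  (8B, 4-aligned)
20..21  d  (1B, 1-aligned)
21..24  -- padding (3B)
24..28  f  (4B, 4-aligned)
28..32  uid  (4B, 4-aligned)
32..36  a  (4B, 4-aligned)
36..38  lock  (2B, 2-aligned)
38..58  pid  (20B, 2-aligned)
58..60  b  (2B, 2-aligned)
sizeof = 60, alignof = 4

60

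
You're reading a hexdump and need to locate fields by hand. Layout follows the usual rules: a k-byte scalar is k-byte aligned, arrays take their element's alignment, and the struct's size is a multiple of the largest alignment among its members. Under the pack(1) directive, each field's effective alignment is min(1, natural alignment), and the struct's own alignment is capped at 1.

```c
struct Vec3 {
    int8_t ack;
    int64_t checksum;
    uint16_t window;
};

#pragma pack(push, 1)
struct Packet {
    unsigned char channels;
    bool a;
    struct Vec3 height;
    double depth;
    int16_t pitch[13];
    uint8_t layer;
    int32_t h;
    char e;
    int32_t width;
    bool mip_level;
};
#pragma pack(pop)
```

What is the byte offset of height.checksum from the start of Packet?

Vec3: @0: ack [1B, align 1] → 1; +7 pad (align 8); @8: checksum [8B, align 8] → 16; @16: window [2B, align 2] → 18; +6 tail pad (align 8); size 24, align 8
@0: channels [1B, align 1] → 1
@1: a [1B, align 1] → 2
@2: height [24B, align 1] → 26
within Vec3: checksum at 8
2 + 8 = 10

10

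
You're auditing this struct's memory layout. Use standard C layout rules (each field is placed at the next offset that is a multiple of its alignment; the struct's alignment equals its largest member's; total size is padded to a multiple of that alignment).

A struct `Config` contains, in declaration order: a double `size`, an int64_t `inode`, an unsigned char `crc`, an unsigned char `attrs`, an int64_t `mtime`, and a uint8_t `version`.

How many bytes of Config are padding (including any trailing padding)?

@0: size [8B, align 8] → 8
@8: inode [8B, align 8] → 16
@16: crc [1B, align 1] → 17
@17: attrs [1B, align 1] → 18
+6 pad (align 8)
@24: mtime [8B, align 8] → 32
@32: version [1B, align 1] → 33
+7 tail pad (align 8)
size 40, align 8
data bytes 27, size 40 → padding 13

13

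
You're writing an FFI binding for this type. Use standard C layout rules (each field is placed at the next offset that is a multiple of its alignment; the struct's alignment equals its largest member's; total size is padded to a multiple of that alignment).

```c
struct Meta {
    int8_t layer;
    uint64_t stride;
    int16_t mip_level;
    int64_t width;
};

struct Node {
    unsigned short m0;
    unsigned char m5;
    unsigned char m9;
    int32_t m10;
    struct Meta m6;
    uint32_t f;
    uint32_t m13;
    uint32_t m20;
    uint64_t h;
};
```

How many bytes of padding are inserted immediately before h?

Meta: @0: layer [1B, align 1] → 1; +7 pad (align 8); @8: stride [8B, align 8] → 16; @16: mip_level [2B, align 2] → 18; +6 pad (align 8); @24: width [8B, align 8] → 32; size 32, align 8
@0: m0 [2B, align 2] → 2
@2: m5 [1B, align 1] → 3
@3: m9 [1B, align 1] → 4
@4: m10 [4B, align 4] → 8
@8: m6 [32B, align 8] → 40
@40: f [4B, align 4] → 44
@44: m13 [4B, align 4] → 48
@48: m20 [4B, align 4] → 52
+4 pad (align 8)
@56: h [8B, align 8] → 64

4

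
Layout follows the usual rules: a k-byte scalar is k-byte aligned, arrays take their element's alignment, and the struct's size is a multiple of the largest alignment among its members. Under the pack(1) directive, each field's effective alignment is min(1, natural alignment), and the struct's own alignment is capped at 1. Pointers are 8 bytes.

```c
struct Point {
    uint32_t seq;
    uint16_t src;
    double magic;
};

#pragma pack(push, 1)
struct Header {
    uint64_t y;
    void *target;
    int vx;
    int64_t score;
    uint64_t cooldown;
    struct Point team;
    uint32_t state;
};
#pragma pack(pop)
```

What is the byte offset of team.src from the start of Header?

Point: @0: seq [4B, align 4] → 4; @4: src [2B, align 2] → 6; +2 pad (align 8); @8: magic [8B, align 8] → 16; size 16, align 8
@0: y [8B, align 1] → 8
@8: target [8B, align 1] → 16
@16: vx [4B, align 1] → 20
@20: score [8B, align 1] → 28
@28: cooldown [8B, align 1] → 36
@36: team [16B, align 1] → 52
within Point: src at 4
36 + 4 = 40

40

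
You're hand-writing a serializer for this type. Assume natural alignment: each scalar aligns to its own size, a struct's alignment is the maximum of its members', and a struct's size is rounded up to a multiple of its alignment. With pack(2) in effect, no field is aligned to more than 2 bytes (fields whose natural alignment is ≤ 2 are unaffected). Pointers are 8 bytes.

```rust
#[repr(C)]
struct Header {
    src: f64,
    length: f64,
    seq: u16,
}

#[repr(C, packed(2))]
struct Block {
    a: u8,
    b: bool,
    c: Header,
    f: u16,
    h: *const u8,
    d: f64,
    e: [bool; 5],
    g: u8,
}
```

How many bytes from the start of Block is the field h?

28

Header: 0..8  src  (8B, 8-aligned); 8..16  length  (8B, 8-aligned); 16..18  seq  (2B, 2-aligned); 18..24  -- tail padding (6B); sizeof = 24, alignof = 8
0..1  a  (1B, 1-aligned)
1..2  b  (1B, 1-aligned)
2..26  c  (24B, 2-aligned)
26..28  f  (2B, 2-aligned)
28..36  h  (8B, 2-aligned)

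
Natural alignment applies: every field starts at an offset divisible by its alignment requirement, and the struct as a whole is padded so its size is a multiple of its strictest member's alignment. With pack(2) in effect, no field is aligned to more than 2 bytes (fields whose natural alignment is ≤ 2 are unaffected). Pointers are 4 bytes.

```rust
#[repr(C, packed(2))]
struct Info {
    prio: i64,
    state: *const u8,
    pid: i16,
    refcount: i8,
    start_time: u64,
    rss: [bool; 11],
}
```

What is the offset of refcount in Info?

0..8  prio  (8B, 2-aligned)
8..12  state  (4B, 2-aligned)
12..14  pid  (2B, 2-aligned)
14..15  refcount  (1B, 1-aligned)

14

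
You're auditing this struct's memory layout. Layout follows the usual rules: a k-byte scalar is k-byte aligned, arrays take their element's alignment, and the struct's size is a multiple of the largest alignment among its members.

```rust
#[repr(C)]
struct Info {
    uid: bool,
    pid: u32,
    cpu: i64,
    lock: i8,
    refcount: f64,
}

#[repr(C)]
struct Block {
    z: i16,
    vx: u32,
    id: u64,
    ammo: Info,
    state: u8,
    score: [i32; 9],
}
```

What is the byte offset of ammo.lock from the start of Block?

Info: 0..1  uid  (1B, 1-aligned); 1..4  -- padding (3B); 4..8  pid  (4B, 4-aligned); 8..16  cpu  (8B, 8-aligned); 16..17  lock  (1B, 1-aligned); 17..24  -- padding (7B); 24..32  refcount  (8B, 8-aligned); sizeof = 32, alignof = 8
0..2  z  (2B, 2-aligned)
2..4  -- padding (2B)
4..8  vx  (4B, 4-aligned)
8..16  id  (8B, 8-aligned)
16..48  ammo  (32B, 8-aligned)
within Info: lock at 16
16 + 16 = 32

32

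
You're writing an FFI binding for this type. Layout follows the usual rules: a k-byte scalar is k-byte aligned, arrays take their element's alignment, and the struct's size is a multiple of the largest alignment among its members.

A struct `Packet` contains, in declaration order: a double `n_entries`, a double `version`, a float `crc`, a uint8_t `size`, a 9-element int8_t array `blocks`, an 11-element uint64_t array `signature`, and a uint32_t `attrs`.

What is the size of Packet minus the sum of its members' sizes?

6

n_entries at 0 (size 8, align 8) → ends 8
version at 8 (size 8, align 8) → ends 16
crc at 16 (size 4, align 4) → ends 20
size at 20 (size 1, align 1) → ends 21
blocks at 21 (size 9, align 1) → ends 30
pad 2 to align 8 for signature
signature at 32 (size 88, align 8) → ends 120
attrs at 120 (size 4, align 4) → ends 124
tail pad 4 to reach multiple of 8
total 128 bytes, alignment 8
data bytes 122, size 128 → padding 6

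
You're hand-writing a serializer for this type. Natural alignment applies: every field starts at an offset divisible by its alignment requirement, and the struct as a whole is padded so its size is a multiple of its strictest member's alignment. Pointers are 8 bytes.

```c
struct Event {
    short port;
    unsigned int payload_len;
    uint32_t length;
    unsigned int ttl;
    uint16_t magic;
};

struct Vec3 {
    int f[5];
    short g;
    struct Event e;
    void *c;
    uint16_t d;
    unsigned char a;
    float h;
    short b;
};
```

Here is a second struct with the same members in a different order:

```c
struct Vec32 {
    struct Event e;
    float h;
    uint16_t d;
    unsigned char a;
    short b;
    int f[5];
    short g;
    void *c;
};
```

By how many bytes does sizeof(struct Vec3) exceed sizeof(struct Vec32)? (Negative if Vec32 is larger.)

8

Event: port at 0 (size 2, align 2) → ends 2; pad 2 to align 4 for payload_len; payload_len at 4 (size 4, align 4) → ends 8; length at 8 (size 4, align 4) → ends 12; ttl at 12 (size 4, align 4) → ends 16; magic at 16 (size 2, align 2) → ends 18; tail pad 2 to reach multiple of 4; total 20 bytes, alignment 4
f at 0 (size 20, align 4) → ends 20
g at 20 (size 2, align 2) → ends 22
pad 2 to align 4 for e
e at 24 (size 20, align 4) → ends 44
pad 4 to align 8 for c
c at 48 (size 8, align 8) → ends 56
d at 56 (size 2, align 2) → ends 58
a at 58 (size 1, align 1) → ends 59
pad 1 to align 4 for h
h at 60 (size 4, align 4) → ends 64
b at 64 (size 2, align 2) → ends 66
tail pad 6 to reach multiple of 8
total 72 bytes, alignment 8
— Vec32 —
e at 0 (size 20, align 4) → ends 20
h at 20 (size 4, align 4) → ends 24
d at 24 (size 2, align 2) → ends 26
a at 26 (size 1, align 1) → ends 27
pad 1 to align 2 for b
b at 28 (size 2, align 2) → ends 30
pad 2 to align 4 for f
f at 32 (size 20, align 4) → ends 52
g at 52 (size 2, align 2) → ends 54
pad 2 to align 8 for c
c at 56 (size 8, align 8) → ends 64
total 64 bytes, alignment 8
72 − 64 = 8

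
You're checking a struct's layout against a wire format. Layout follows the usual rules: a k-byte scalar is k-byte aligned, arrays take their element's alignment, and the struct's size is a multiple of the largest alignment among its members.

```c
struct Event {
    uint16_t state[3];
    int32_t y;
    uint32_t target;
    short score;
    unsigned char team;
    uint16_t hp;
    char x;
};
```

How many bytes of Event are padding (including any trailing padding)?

@0: state [6B, align 2] → 6
+2 pad (align 4)
@8: y [4B, align 4] → 12
@12: target [4B, align 4] → 16
@16: score [2B, align 2] → 18
@18: team [1B, align 1] → 19
+1 pad (align 2)
@20: hp [2B, align 2] → 22
@22: x [1B, align 1] → 23
+1 tail pad (align 4)
size 24, align 4
data bytes 20, size 24 → padding 4

4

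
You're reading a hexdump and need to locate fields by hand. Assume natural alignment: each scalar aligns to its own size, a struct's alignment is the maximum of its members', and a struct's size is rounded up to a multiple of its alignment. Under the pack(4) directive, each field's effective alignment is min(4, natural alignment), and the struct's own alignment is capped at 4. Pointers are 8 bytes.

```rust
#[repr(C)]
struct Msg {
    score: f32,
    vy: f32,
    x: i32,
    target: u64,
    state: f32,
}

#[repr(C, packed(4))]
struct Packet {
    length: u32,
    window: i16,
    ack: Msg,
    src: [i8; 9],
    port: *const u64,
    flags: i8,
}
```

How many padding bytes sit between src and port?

Msg: 0..4  score  (4B, 4-aligned); 4..8  vy  (4B, 4-aligned); 8..12  x  (4B, 4-aligned); 12..16  -- padding (4B); 16..24  target  (8B, 8-aligned); 24..28  state  (4B, 4-aligned); 28..32  -- tail padding (4B); sizeof = 32, alignof = 8
0..4  length  (4B, 4-aligned)
4..6  window  (2B, 2-aligned)
6..8  -- padding (2B)
8..40  ack  (32B, 4-aligned)
40..49  src  (9B, 1-aligned)
49..52  -- padding (3B)
52..60  port  (8B, 4-aligned)

3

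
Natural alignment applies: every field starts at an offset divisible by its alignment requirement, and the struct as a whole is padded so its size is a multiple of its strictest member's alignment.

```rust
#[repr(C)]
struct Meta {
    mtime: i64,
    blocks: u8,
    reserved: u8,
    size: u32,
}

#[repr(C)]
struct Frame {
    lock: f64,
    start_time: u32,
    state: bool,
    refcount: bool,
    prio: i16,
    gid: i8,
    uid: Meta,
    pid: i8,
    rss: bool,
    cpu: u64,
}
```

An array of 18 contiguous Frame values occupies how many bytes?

1008

Meta: mtime at 0 (size 8, align 8) → ends 8; blocks at 8 (size 1, align 1) → ends 9; reserved at 9 (size 1, align 1) → ends 10; pad 2 to align 4 for size; size at 12 (size 4, align 4) → ends 16; total 16 bytes, alignment 8
lock at 0 (size 8, align 8) → ends 8
start_time at 8 (size 4, align 4) → ends 12
state at 12 (size 1, align 1) → ends 13
refcount at 13 (size 1, align 1) → ends 14
prio at 14 (size 2, align 2) → ends 16
gid at 16 (size 1, align 1) → ends 17
pad 7 to align 8 for uid
uid at 24 (size 16, align 8) → ends 40
pid at 40 (size 1, align 1) → ends 41
rss at 41 (size 1, align 1) → ends 42
pad 6 to align 8 for cpu
cpu at 48 (size 8, align 8) → ends 56
total 56 bytes, alignment 8
array of 18: 18 × 56 = 1008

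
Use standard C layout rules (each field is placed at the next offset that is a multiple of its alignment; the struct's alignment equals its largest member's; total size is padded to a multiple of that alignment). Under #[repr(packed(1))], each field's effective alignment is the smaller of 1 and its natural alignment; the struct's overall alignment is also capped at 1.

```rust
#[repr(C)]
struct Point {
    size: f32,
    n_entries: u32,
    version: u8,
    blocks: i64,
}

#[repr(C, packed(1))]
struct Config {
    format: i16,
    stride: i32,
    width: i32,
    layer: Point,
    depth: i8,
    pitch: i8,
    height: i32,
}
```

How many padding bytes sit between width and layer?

Point: @0: size [4B, align 4] → 4; @4: n_entries [4B, align 4] → 8; @8: version [1B, align 1] → 9; +7 pad (align 8); @16: blocks [8B, align 8] → 24; size 24, align 8
@0: format [2B, align 1] → 2
@2: stride [4B, align 1] → 6
@6: width [4B, align 1] → 10
@10: layer [24B, align 1] → 34

0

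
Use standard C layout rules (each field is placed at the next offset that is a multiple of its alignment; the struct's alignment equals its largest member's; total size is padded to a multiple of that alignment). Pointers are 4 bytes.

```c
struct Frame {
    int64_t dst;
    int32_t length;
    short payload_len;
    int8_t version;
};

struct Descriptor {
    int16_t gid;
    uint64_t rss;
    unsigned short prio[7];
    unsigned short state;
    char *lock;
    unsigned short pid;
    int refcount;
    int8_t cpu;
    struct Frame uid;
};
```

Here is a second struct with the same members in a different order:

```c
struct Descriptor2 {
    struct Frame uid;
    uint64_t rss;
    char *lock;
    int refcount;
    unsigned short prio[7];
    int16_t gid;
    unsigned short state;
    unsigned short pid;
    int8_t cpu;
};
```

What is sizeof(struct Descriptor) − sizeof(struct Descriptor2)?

8

Frame: 0..8  dst  (8B, 8-aligned); 8..12  length  (4B, 4-aligned); 12..14  payload_len  (2B, 2-aligned); 14..15  version  (1B, 1-aligned); 15..16  -- tail padding (1B); sizeof = 16, alignof = 8
0..2  gid  (2B, 2-aligned)
2..8  -- padding (6B)
8..16  rss  (8B, 8-aligned)
16..30  prio  (14B, 2-aligned)
30..32  state  (2B, 2-aligned)
32..36  lock  (4B, 4-aligned)
36..38  pid  (2B, 2-aligned)
38..40  -- padding (2B)
40..44  refcount  (4B, 4-aligned)
44..45  cpu  (1B, 1-aligned)
45..48  -- padding (3B)
48..64  uid  (16B, 8-aligned)
sizeof = 64, alignof = 8
— Descriptor2 —
0..16  uid  (16B, 8-aligned)
16..24  rss  (8B, 8-aligned)
24..28  lock  (4B, 4-aligned)
28..32  refcount  (4B, 4-aligned)
32..46  prio  (14B, 2-aligned)
46..48  gid  (2B, 2-aligned)
48..50  state  (2B, 2-aligned)
50..52  pid  (2B, 2-aligned)
52..53  cpu  (1B, 1-aligned)
53..56  -- tail padding (3B)
sizeof = 56, alignof = 8
64 − 56 = 8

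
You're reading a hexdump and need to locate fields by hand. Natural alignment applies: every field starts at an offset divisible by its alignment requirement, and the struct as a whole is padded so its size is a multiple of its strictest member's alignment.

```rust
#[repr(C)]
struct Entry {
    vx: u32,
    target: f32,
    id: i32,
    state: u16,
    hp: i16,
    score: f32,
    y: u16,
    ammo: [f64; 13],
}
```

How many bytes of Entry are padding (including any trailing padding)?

2

0..4  vx  (4B, 4-aligned)
4..8  target  (4B, 4-aligned)
8..12  id  (4B, 4-aligned)
12..14  state  (2B, 2-aligned)
14..16  hp  (2B, 2-aligned)
16..20  score  (4B, 4-aligned)
20..22  y  (2B, 2-aligned)
22..24  -- padding (2B)
24..128  ammo  (104B, 8-aligned)
sizeof = 128, alignof = 8
data bytes 126, size 128 → padding 2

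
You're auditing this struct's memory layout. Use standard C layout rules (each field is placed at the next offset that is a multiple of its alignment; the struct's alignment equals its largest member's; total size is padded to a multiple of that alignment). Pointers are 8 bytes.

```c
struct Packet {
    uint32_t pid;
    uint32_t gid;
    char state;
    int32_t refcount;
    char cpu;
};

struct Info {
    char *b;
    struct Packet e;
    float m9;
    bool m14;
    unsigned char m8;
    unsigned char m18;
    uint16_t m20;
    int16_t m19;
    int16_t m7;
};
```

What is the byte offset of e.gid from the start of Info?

12

Packet: @0: pid [4B, align 4] → 4; @4: gid [4B, align 4] → 8; @8: state [1B, align 1] → 9; +3 pad (align 4); @12: refcount [4B, align 4] → 16; @16: cpu [1B, align 1] → 17; +3 tail pad (align 4); size 20, align 4
@0: b [8B, align 8] → 8
@8: e [20B, align 4] → 28
within Packet: gid at 4
8 + 4 = 12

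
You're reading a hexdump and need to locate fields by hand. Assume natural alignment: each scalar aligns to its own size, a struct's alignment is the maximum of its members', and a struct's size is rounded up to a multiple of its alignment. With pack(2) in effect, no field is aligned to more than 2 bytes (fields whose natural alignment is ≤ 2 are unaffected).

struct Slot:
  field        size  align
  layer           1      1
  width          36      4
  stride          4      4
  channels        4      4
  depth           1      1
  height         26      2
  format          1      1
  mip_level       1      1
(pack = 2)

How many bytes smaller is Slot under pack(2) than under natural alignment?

natural layout:
  0..1  layer  (1B, 1-aligned)
  1..4  -- padding (3B)
  4..40  width  (36B, 4-aligned)
  40..44  stride  (4B, 4-aligned)
  44..48  channels  (4B, 4-aligned)
  48..49  depth  (1B, 1-aligned)
  49..50  -- padding (1B)
  50..76  height  (26B, 2-aligned)
  76..77  format  (1B, 1-aligned)
  77..78  mip_level  (1B, 1-aligned)
  78..80  -- tail padding (2B)
  sizeof = 80, alignof = 4
packed(2) layout:
  0..1  layer  (1B, 1-aligned)
  1..2  -- padding (1B)
  2..38  width  (36B, 2-aligned)
  38..42  stride  (4B, 2-aligned)
  42..46  channels  (4B, 2-aligned)
  46..47  depth  (1B, 1-aligned)
  47..48  -- padding (1B)
  48..74  height  (26B, 2-aligned)
  74..75  format  (1B, 1-aligned)
  75..76  mip_level  (1B, 1-aligned)
  sizeof = 76, alignof = 2
80 − 76 = 4

4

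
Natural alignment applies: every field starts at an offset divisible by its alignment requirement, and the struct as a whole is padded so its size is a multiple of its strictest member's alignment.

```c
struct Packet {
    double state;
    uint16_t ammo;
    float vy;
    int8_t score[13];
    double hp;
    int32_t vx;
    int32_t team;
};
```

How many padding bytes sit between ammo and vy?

2

state at 0 (size 8, align 8) → ends 8
ammo at 8 (size 2, align 2) → ends 10
pad 2 to align 4 for vy
vy at 12 (size 4, align 4) → ends 16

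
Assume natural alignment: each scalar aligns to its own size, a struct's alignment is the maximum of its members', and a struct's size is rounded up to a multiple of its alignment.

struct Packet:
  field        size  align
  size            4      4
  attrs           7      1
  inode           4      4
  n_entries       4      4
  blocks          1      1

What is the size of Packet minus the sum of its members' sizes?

4

@0: size [4B, align 4] → 4
@4: attrs [7B, align 1] → 11
+1 pad (align 4)
@12: inode [4B, align 4] → 16
@16: n_entries [4B, align 4] → 20
@20: blocks [1B, align 1] → 21
+3 tail pad (align 4)
size 24, align 4
data bytes 20, size 24 → padding 4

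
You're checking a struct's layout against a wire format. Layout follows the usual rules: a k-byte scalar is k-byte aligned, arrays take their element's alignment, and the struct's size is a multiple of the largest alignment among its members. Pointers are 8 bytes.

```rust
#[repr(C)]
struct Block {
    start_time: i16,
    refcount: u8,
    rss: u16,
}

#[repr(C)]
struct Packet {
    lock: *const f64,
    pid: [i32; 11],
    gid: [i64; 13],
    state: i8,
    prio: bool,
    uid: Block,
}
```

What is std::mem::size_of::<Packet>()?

168

Block: @0: start_time [2B, align 2] → 2; @2: refcount [1B, align 1] → 3; +1 pad (align 2); @4: rss [2B, align 2] → 6; size 6, align 2
@0: lock [8B, align 8] → 8
@8: pid [44B, align 4] → 52
+4 pad (align 8)
@56: gid [104B, align 8] → 160
@160: state [1B, align 1] → 161
@161: prio [1B, align 1] → 162
@162: uid [6B, align 2] → 168
size 168, align 8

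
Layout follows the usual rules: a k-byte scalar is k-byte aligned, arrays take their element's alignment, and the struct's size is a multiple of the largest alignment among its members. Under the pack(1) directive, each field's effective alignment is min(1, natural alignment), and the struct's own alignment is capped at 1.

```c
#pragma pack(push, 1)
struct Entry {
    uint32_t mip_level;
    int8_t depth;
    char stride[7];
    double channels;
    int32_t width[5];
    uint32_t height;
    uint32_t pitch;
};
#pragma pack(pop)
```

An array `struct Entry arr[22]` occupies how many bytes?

1056

@0: mip_level [4B, align 1] → 4
@4: depth [1B, align 1] → 5
@5: stride [7B, align 1] → 12
@12: channels [8B, align 1] → 20
@20: width [20B, align 1] → 40
@40: height [4B, align 1] → 44
@44: pitch [4B, align 1] → 48
size 48, align 1
array of 22: 22 × 48 = 1056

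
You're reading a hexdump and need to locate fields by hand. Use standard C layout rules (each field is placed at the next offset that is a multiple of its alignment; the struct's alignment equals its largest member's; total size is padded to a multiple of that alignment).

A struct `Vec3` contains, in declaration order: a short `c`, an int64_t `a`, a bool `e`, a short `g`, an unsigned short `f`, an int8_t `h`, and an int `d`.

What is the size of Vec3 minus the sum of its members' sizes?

12

0..2  c  (2B, 2-aligned)
2..8  -- padding (6B)
8..16  a  (8B, 8-aligned)
16..17  e  (1B, 1-aligned)
17..18  -- padding (1B)
18..20  g  (2B, 2-aligned)
20..22  f  (2B, 2-aligned)
22..23  h  (1B, 1-aligned)
23..24  -- padding (1B)
24..28  d  (4B, 4-aligned)
28..32  -- tail padding (4B)
sizeof = 32, alignof = 8
data bytes 20, size 32 → padding 12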